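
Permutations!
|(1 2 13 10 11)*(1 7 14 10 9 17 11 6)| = 10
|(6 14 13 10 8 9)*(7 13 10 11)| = 15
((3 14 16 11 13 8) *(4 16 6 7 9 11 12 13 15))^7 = ((3 14 6 7 9 11 15 4 16 12 13 8))^7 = (3 4 6 12 9 8 15 14 16 7 13 11)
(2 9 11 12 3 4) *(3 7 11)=(2 9 3 4)(7 11 12)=[0, 1, 9, 4, 2, 5, 6, 11, 8, 3, 10, 12, 7]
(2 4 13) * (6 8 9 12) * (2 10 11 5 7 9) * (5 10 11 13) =(2 4 5 7 9 12 6 8)(10 13 11) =[0, 1, 4, 3, 5, 7, 8, 9, 2, 12, 13, 10, 6, 11]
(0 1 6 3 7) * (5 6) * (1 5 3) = (0 5 6 1 3 7) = [5, 3, 2, 7, 4, 6, 1, 0]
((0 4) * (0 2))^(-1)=(0 2 4)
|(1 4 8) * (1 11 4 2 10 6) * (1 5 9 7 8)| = |(1 2 10 6 5 9 7 8 11 4)| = 10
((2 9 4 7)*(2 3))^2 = (2 4 3 9 7)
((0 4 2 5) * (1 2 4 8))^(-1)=(0 5 2 1 8)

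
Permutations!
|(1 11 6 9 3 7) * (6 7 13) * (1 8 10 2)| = |(1 11 7 8 10 2)(3 13 6 9)| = 12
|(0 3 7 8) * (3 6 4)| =|(0 6 4 3 7 8)| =6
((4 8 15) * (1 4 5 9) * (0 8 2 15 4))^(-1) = ((0 8 4 2 15 5 9 1))^(-1) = (0 1 9 5 15 2 4 8)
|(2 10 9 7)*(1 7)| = 5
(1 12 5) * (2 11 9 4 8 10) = (1 12 5)(2 11 9 4 8 10) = [0, 12, 11, 3, 8, 1, 6, 7, 10, 4, 2, 9, 5]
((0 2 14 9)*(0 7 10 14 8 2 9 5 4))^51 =(0 7 14 4 9 10 5)(2 8)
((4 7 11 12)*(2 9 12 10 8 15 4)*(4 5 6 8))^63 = ((2 9 12)(4 7 11 10)(5 6 8 15))^63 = (4 10 11 7)(5 15 8 6)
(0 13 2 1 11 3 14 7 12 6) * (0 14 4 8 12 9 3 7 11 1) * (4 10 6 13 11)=(0 11 7 9 3 10 6 14 4 8 12 13 2)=[11, 1, 0, 10, 8, 5, 14, 9, 12, 3, 6, 7, 13, 2, 4]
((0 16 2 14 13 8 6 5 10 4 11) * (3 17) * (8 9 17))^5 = (0 9 5 16 17 10 2 3 4 14 8 11 13 6)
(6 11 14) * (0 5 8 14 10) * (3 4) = (0 5 8 14 6 11 10)(3 4) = [5, 1, 2, 4, 3, 8, 11, 7, 14, 9, 0, 10, 12, 13, 6]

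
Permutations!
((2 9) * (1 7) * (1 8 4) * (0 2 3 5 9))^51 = (9)(0 2)(1 4 8 7)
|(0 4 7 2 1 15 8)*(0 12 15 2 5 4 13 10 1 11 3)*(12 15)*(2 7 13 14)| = |(0 14 2 11 3)(1 7 5 4 13 10)(8 15)| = 30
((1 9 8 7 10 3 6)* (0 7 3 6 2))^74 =((0 7 10 6 1 9 8 3 2))^74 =(0 10 1 8 2 7 6 9 3)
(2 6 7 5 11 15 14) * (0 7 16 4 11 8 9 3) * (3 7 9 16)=(0 9 7 5 8 16 4 11 15 14 2 6 3)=[9, 1, 6, 0, 11, 8, 3, 5, 16, 7, 10, 15, 12, 13, 2, 14, 4]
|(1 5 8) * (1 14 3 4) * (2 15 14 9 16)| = 10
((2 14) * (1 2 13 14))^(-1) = (1 2)(13 14)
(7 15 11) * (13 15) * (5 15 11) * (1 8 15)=(1 8 15 5)(7 13 11)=[0, 8, 2, 3, 4, 1, 6, 13, 15, 9, 10, 7, 12, 11, 14, 5]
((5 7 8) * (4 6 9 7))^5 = ((4 6 9 7 8 5))^5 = (4 5 8 7 9 6)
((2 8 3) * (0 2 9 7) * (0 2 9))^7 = (0 9 7 2 8 3)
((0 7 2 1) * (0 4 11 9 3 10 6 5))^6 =(0 9 7 3 2 10 1 6 4 5 11)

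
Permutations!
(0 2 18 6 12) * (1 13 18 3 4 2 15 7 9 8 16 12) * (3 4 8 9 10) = (0 15 7 10 3 8 16 12)(1 13 18 6)(2 4) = [15, 13, 4, 8, 2, 5, 1, 10, 16, 9, 3, 11, 0, 18, 14, 7, 12, 17, 6]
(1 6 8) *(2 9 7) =(1 6 8)(2 9 7) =[0, 6, 9, 3, 4, 5, 8, 2, 1, 7]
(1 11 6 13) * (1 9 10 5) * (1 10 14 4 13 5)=(1 11 6 5 10)(4 13 9 14)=[0, 11, 2, 3, 13, 10, 5, 7, 8, 14, 1, 6, 12, 9, 4]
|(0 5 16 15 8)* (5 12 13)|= 7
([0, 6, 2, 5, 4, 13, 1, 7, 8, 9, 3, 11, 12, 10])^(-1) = (1 6)(3 10 13 5)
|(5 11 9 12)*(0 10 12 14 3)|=8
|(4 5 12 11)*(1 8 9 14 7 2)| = 12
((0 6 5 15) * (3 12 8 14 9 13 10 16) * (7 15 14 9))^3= (0 14)(3 9 16 8 10 12 13)(5 15)(6 7)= ((0 6 5 14 7 15)(3 12 8 9 13 10 16))^3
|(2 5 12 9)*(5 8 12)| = 4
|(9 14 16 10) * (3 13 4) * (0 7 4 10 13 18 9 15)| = |(0 7 4 3 18 9 14 16 13 10 15)| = 11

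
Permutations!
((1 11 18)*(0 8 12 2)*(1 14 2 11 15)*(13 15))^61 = (0 14 11 8 2 18 12)(1 13 15)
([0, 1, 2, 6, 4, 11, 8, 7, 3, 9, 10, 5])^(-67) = (3 8 6)(5 11)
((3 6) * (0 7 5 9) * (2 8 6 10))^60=(10)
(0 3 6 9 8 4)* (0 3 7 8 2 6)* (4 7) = (0 4 3)(2 6 9)(7 8) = [4, 1, 6, 0, 3, 5, 9, 8, 7, 2]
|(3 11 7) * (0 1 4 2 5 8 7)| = 9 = |(0 1 4 2 5 8 7 3 11)|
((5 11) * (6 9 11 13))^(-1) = ((5 13 6 9 11))^(-1) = (5 11 9 6 13)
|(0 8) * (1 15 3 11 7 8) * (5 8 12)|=|(0 1 15 3 11 7 12 5 8)|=9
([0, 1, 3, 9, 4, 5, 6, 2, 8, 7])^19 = (2 7 9 3)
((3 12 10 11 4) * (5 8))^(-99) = (3 12 10 11 4)(5 8)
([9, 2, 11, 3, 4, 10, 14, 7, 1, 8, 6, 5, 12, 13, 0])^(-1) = [14, 8, 1, 3, 4, 11, 10, 7, 9, 0, 5, 2, 12, 13, 6]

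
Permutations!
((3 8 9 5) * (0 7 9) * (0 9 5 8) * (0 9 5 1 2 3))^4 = (0 3)(1 8)(2 5)(7 9)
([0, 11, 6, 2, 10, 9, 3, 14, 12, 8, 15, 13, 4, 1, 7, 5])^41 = (1 13 11)(2 3 6)(4 12 8 9 5 15 10)(7 14)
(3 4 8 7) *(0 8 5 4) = (0 8 7 3)(4 5) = [8, 1, 2, 0, 5, 4, 6, 3, 7]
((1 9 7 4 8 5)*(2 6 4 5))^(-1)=((1 9 7 5)(2 6 4 8))^(-1)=(1 5 7 9)(2 8 4 6)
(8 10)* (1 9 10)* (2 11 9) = (1 2 11 9 10 8) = [0, 2, 11, 3, 4, 5, 6, 7, 1, 10, 8, 9]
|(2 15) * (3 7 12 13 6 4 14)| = 14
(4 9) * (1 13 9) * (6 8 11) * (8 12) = (1 13 9 4)(6 12 8 11) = [0, 13, 2, 3, 1, 5, 12, 7, 11, 4, 10, 6, 8, 9]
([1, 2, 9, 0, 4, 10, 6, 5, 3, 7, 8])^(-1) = [3, 0, 1, 8, 4, 7, 6, 9, 10, 2, 5]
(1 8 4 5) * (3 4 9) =(1 8 9 3 4 5) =[0, 8, 2, 4, 5, 1, 6, 7, 9, 3]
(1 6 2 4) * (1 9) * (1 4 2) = (1 6)(4 9) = [0, 6, 2, 3, 9, 5, 1, 7, 8, 4]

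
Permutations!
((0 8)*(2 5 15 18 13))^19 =((0 8)(2 5 15 18 13))^19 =(0 8)(2 13 18 15 5)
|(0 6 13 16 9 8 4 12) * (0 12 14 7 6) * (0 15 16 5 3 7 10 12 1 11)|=55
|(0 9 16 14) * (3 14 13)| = |(0 9 16 13 3 14)| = 6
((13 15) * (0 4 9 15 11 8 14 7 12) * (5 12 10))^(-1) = ((0 4 9 15 13 11 8 14 7 10 5 12))^(-1) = (0 12 5 10 7 14 8 11 13 15 9 4)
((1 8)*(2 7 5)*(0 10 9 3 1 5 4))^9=((0 10 9 3 1 8 5 2 7 4))^9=(0 4 7 2 5 8 1 3 9 10)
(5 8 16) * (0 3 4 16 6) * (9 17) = [3, 1, 2, 4, 16, 8, 0, 7, 6, 17, 10, 11, 12, 13, 14, 15, 5, 9] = (0 3 4 16 5 8 6)(9 17)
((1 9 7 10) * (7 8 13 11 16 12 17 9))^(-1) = ((1 7 10)(8 13 11 16 12 17 9))^(-1) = (1 10 7)(8 9 17 12 16 11 13)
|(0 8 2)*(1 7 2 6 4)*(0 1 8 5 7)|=15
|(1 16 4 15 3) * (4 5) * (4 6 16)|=|(1 4 15 3)(5 6 16)|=12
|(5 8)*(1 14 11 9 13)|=10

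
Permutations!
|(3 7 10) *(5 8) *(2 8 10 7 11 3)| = 4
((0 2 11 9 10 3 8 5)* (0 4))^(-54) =((0 2 11 9 10 3 8 5 4))^(-54) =(11)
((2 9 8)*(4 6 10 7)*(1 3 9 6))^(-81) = (10)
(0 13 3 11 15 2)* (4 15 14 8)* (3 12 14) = (0 13 12 14 8 4 15 2)(3 11) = [13, 1, 0, 11, 15, 5, 6, 7, 4, 9, 10, 3, 14, 12, 8, 2]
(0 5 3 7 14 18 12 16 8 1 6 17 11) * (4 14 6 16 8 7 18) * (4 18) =(0 5 3 4 14 18 12 8 1 16 7 6 17 11) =[5, 16, 2, 4, 14, 3, 17, 6, 1, 9, 10, 0, 8, 13, 18, 15, 7, 11, 12]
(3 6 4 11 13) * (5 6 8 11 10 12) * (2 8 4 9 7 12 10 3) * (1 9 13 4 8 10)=(1 9 7 12 5 6 13 2 10)(3 8 11 4)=[0, 9, 10, 8, 3, 6, 13, 12, 11, 7, 1, 4, 5, 2]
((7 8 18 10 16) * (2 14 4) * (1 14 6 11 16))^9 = (1 18 7 11 2 14 10 8 16 6 4)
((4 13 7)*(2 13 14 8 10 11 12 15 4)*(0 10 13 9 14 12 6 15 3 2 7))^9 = ((0 10 11 6 15 4 12 3 2 9 14 8 13))^9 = (0 9 4 10 14 12 11 8 3 6 13 2 15)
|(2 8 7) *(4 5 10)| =3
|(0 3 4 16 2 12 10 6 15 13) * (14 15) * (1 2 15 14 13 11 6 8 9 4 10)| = 33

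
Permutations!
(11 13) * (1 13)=(1 13 11)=[0, 13, 2, 3, 4, 5, 6, 7, 8, 9, 10, 1, 12, 11]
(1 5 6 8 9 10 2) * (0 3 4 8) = (0 3 4 8 9 10 2 1 5 6) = [3, 5, 1, 4, 8, 6, 0, 7, 9, 10, 2]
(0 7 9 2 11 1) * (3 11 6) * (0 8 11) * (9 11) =(0 7 11 1 8 9 2 6 3) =[7, 8, 6, 0, 4, 5, 3, 11, 9, 2, 10, 1]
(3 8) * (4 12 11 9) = (3 8)(4 12 11 9) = [0, 1, 2, 8, 12, 5, 6, 7, 3, 4, 10, 9, 11]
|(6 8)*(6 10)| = |(6 8 10)| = 3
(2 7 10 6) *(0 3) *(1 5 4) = [3, 5, 7, 0, 1, 4, 2, 10, 8, 9, 6] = (0 3)(1 5 4)(2 7 10 6)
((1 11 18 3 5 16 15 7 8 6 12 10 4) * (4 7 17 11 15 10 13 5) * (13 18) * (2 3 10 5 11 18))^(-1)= ((1 15 17 18 10 7 8 6 12 2 3 4)(5 16)(11 13))^(-1)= (1 4 3 2 12 6 8 7 10 18 17 15)(5 16)(11 13)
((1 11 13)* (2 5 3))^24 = ((1 11 13)(2 5 3))^24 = (13)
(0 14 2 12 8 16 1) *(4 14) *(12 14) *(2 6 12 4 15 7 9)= (0 15 7 9 2 14 6 12 8 16 1)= [15, 0, 14, 3, 4, 5, 12, 9, 16, 2, 10, 11, 8, 13, 6, 7, 1]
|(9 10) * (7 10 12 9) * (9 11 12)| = 2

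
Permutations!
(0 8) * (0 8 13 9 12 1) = [13, 0, 2, 3, 4, 5, 6, 7, 8, 12, 10, 11, 1, 9] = (0 13 9 12 1)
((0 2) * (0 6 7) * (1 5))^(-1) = ((0 2 6 7)(1 5))^(-1) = (0 7 6 2)(1 5)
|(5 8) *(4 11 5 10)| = 5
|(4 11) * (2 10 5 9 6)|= 10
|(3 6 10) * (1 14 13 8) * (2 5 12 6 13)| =|(1 14 2 5 12 6 10 3 13 8)| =10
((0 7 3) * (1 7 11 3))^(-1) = (0 3 11)(1 7)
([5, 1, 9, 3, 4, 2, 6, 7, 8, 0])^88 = (9)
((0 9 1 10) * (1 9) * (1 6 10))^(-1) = (0 10 6) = ((0 6 10))^(-1)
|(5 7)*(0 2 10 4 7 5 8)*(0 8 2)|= 4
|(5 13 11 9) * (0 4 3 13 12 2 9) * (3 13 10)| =|(0 4 13 11)(2 9 5 12)(3 10)| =4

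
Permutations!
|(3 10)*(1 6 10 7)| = 5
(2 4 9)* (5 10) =(2 4 9)(5 10) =[0, 1, 4, 3, 9, 10, 6, 7, 8, 2, 5]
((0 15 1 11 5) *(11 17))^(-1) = (0 5 11 17 1 15)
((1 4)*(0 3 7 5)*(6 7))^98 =(0 7 3 5 6)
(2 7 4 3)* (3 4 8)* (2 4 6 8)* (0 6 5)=[6, 1, 7, 4, 5, 0, 8, 2, 3]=(0 6 8 3 4 5)(2 7)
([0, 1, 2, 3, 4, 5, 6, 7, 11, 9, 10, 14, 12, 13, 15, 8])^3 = [0, 1, 2, 3, 4, 5, 6, 7, 15, 9, 10, 8, 12, 13, 11, 14]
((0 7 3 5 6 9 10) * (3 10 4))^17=(0 10 7)(3 6 4 5 9)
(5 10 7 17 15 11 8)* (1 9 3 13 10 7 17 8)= [0, 9, 2, 13, 4, 7, 6, 8, 5, 3, 17, 1, 12, 10, 14, 11, 16, 15]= (1 9 3 13 10 17 15 11)(5 7 8)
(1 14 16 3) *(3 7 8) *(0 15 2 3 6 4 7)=(0 15 2 3 1 14 16)(4 7 8 6)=[15, 14, 3, 1, 7, 5, 4, 8, 6, 9, 10, 11, 12, 13, 16, 2, 0]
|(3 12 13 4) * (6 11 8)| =12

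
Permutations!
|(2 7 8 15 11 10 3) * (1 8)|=8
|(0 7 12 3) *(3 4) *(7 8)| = 6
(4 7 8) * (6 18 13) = (4 7 8)(6 18 13) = [0, 1, 2, 3, 7, 5, 18, 8, 4, 9, 10, 11, 12, 6, 14, 15, 16, 17, 13]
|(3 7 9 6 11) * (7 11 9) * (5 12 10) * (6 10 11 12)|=|(3 12 11)(5 6 9 10)|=12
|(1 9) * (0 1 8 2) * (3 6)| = 10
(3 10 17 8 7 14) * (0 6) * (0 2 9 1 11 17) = [6, 11, 9, 10, 4, 5, 2, 14, 7, 1, 0, 17, 12, 13, 3, 15, 16, 8] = (0 6 2 9 1 11 17 8 7 14 3 10)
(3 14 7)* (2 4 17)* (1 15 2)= (1 15 2 4 17)(3 14 7)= [0, 15, 4, 14, 17, 5, 6, 3, 8, 9, 10, 11, 12, 13, 7, 2, 16, 1]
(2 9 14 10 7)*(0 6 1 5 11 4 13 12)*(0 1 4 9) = [6, 5, 0, 3, 13, 11, 4, 2, 8, 14, 7, 9, 1, 12, 10] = (0 6 4 13 12 1 5 11 9 14 10 7 2)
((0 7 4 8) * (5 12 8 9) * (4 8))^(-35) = ((0 7 8)(4 9 5 12))^(-35) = (0 7 8)(4 9 5 12)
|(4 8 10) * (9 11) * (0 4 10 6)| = |(0 4 8 6)(9 11)| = 4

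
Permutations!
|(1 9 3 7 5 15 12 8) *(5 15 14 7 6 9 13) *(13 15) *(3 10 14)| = 8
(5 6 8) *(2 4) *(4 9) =(2 9 4)(5 6 8) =[0, 1, 9, 3, 2, 6, 8, 7, 5, 4]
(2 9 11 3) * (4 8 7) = (2 9 11 3)(4 8 7) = [0, 1, 9, 2, 8, 5, 6, 4, 7, 11, 10, 3]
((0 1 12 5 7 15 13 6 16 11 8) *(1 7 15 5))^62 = (0 8 11 16 6 13 15 5 7)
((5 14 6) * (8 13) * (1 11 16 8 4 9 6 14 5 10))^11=(1 16 13 9 10 11 8 4 6)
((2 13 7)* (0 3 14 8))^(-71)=(0 3 14 8)(2 13 7)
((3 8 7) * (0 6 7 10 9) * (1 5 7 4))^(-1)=((0 6 4 1 5 7 3 8 10 9))^(-1)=(0 9 10 8 3 7 5 1 4 6)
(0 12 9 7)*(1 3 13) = [12, 3, 2, 13, 4, 5, 6, 0, 8, 7, 10, 11, 9, 1] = (0 12 9 7)(1 3 13)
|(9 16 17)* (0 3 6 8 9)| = 7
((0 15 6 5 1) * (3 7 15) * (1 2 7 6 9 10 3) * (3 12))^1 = (0 1)(2 7 15 9 10 12 3 6 5)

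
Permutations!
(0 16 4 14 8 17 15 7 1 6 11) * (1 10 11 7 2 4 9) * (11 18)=[16, 6, 4, 3, 14, 5, 7, 10, 17, 1, 18, 0, 12, 13, 8, 2, 9, 15, 11]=(0 16 9 1 6 7 10 18 11)(2 4 14 8 17 15)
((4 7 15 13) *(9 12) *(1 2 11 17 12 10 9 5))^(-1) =(1 5 12 17 11 2)(4 13 15 7)(9 10)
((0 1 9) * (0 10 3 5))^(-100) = (0 9 3)(1 10 5) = ((0 1 9 10 3 5))^(-100)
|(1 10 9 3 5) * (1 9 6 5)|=6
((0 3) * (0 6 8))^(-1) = (0 8 6 3)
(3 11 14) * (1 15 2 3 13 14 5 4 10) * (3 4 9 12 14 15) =[0, 3, 4, 11, 10, 9, 6, 7, 8, 12, 1, 5, 14, 15, 13, 2] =(1 3 11 5 9 12 14 13 15 2 4 10)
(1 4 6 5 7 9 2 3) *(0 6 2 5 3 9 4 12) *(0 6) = (1 12 6 3)(2 9 5 7 4) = [0, 12, 9, 1, 2, 7, 3, 4, 8, 5, 10, 11, 6]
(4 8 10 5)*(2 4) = (2 4 8 10 5) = [0, 1, 4, 3, 8, 2, 6, 7, 10, 9, 5]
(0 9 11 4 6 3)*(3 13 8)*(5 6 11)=[9, 1, 2, 0, 11, 6, 13, 7, 3, 5, 10, 4, 12, 8]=(0 9 5 6 13 8 3)(4 11)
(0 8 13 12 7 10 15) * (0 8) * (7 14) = [0, 1, 2, 3, 4, 5, 6, 10, 13, 9, 15, 11, 14, 12, 7, 8] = (7 10 15 8 13 12 14)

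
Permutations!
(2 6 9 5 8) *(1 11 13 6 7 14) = [0, 11, 7, 3, 4, 8, 9, 14, 2, 5, 10, 13, 12, 6, 1] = (1 11 13 6 9 5 8 2 7 14)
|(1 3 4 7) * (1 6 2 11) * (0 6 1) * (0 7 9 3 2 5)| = 12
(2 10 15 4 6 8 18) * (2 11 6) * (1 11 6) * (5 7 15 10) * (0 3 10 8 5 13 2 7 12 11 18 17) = (0 3 10 8 17)(1 18 6 5 12 11)(2 13)(4 7 15) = [3, 18, 13, 10, 7, 12, 5, 15, 17, 9, 8, 1, 11, 2, 14, 4, 16, 0, 6]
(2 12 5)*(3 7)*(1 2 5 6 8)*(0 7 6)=(0 7 3 6 8 1 2 12)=[7, 2, 12, 6, 4, 5, 8, 3, 1, 9, 10, 11, 0]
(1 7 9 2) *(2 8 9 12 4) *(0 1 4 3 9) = (0 1 7 12 3 9 8)(2 4) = [1, 7, 4, 9, 2, 5, 6, 12, 0, 8, 10, 11, 3]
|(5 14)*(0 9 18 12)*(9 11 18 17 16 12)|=14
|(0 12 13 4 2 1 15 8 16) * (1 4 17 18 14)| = 10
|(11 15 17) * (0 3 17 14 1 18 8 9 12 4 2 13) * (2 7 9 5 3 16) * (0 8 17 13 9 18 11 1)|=52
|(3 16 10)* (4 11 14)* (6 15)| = |(3 16 10)(4 11 14)(6 15)| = 6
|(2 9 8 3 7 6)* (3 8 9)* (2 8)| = 5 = |(9)(2 3 7 6 8)|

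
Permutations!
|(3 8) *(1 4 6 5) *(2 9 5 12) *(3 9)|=|(1 4 6 12 2 3 8 9 5)|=9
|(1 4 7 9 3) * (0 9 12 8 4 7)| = 8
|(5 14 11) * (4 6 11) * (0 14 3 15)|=8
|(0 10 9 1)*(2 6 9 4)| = |(0 10 4 2 6 9 1)| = 7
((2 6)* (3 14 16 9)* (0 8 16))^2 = (0 16 3)(8 9 14)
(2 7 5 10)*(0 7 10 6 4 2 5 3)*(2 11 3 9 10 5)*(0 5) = [7, 1, 0, 5, 11, 6, 4, 9, 8, 10, 2, 3] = (0 7 9 10 2)(3 5 6 4 11)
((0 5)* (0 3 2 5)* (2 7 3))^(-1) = ((2 5)(3 7))^(-1) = (2 5)(3 7)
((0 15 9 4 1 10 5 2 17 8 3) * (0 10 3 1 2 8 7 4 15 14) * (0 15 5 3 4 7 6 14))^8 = (1 5 15 6 2)(4 8 9 14 17)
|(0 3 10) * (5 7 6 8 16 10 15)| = |(0 3 15 5 7 6 8 16 10)| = 9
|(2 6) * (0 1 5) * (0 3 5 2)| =|(0 1 2 6)(3 5)| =4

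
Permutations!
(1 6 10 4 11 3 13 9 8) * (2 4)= (1 6 10 2 4 11 3 13 9 8)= [0, 6, 4, 13, 11, 5, 10, 7, 1, 8, 2, 3, 12, 9]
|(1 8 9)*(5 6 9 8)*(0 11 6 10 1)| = 12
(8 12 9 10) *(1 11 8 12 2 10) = (1 11 8 2 10 12 9) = [0, 11, 10, 3, 4, 5, 6, 7, 2, 1, 12, 8, 9]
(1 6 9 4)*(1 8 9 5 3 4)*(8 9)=[0, 6, 2, 4, 9, 3, 5, 7, 8, 1]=(1 6 5 3 4 9)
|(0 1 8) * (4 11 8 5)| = |(0 1 5 4 11 8)| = 6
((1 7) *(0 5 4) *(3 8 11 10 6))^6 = ((0 5 4)(1 7)(3 8 11 10 6))^6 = (3 8 11 10 6)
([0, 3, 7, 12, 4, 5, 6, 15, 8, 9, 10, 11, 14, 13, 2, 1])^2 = (1 12 2 15 3 14 7)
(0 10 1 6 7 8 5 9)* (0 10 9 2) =(0 9 10 1 6 7 8 5 2) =[9, 6, 0, 3, 4, 2, 7, 8, 5, 10, 1]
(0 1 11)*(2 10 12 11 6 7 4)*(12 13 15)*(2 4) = (0 1 6 7 2 10 13 15 12 11) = [1, 6, 10, 3, 4, 5, 7, 2, 8, 9, 13, 0, 11, 15, 14, 12]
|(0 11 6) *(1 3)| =|(0 11 6)(1 3)| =6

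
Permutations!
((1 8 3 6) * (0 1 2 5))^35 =(8)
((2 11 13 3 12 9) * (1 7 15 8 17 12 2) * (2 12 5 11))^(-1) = ((1 7 15 8 17 5 11 13 3 12 9))^(-1) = (1 9 12 3 13 11 5 17 8 15 7)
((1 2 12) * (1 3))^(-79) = (1 2 12 3)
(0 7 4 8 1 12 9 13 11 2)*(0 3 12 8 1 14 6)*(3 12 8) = [7, 3, 12, 8, 1, 5, 0, 4, 14, 13, 10, 2, 9, 11, 6] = (0 7 4 1 3 8 14 6)(2 12 9 13 11)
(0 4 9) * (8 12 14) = (0 4 9)(8 12 14) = [4, 1, 2, 3, 9, 5, 6, 7, 12, 0, 10, 11, 14, 13, 8]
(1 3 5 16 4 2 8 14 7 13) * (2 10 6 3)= [0, 2, 8, 5, 10, 16, 3, 13, 14, 9, 6, 11, 12, 1, 7, 15, 4]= (1 2 8 14 7 13)(3 5 16 4 10 6)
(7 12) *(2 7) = (2 7 12) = [0, 1, 7, 3, 4, 5, 6, 12, 8, 9, 10, 11, 2]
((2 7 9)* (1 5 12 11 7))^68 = (1 9 11 5 2 7 12) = ((1 5 12 11 7 9 2))^68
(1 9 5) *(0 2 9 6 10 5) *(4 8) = (0 2 9)(1 6 10 5)(4 8) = [2, 6, 9, 3, 8, 1, 10, 7, 4, 0, 5]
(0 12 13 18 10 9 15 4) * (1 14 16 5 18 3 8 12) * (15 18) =(0 1 14 16 5 15 4)(3 8 12 13)(9 18 10) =[1, 14, 2, 8, 0, 15, 6, 7, 12, 18, 9, 11, 13, 3, 16, 4, 5, 17, 10]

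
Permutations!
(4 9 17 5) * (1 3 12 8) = (1 3 12 8)(4 9 17 5) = [0, 3, 2, 12, 9, 4, 6, 7, 1, 17, 10, 11, 8, 13, 14, 15, 16, 5]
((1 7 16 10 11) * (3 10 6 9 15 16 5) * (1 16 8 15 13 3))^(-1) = ((1 7 5)(3 10 11 16 6 9 13)(8 15))^(-1) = (1 5 7)(3 13 9 6 16 11 10)(8 15)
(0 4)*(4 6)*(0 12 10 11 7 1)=[6, 0, 2, 3, 12, 5, 4, 1, 8, 9, 11, 7, 10]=(0 6 4 12 10 11 7 1)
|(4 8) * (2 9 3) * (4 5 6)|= |(2 9 3)(4 8 5 6)|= 12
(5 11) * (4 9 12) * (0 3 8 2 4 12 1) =(12)(0 3 8 2 4 9 1)(5 11) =[3, 0, 4, 8, 9, 11, 6, 7, 2, 1, 10, 5, 12]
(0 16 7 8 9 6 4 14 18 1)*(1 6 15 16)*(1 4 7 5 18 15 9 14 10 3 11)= (0 4 10 3 11 1)(5 18 6 7 8 14 15 16)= [4, 0, 2, 11, 10, 18, 7, 8, 14, 9, 3, 1, 12, 13, 15, 16, 5, 17, 6]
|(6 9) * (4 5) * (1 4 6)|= |(1 4 5 6 9)|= 5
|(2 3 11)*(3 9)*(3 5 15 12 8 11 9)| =8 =|(2 3 9 5 15 12 8 11)|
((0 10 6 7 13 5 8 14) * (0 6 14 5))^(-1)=((0 10 14 6 7 13)(5 8))^(-1)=(0 13 7 6 14 10)(5 8)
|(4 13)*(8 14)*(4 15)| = |(4 13 15)(8 14)| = 6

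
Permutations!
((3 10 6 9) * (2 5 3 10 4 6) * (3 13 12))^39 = (2 12 6)(3 9 5)(4 10 13)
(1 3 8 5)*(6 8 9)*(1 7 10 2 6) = (1 3 9)(2 6 8 5 7 10) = [0, 3, 6, 9, 4, 7, 8, 10, 5, 1, 2]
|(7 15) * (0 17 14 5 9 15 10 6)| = |(0 17 14 5 9 15 7 10 6)| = 9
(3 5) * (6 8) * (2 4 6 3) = [0, 1, 4, 5, 6, 2, 8, 7, 3] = (2 4 6 8 3 5)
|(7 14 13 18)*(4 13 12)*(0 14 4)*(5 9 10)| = |(0 14 12)(4 13 18 7)(5 9 10)| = 12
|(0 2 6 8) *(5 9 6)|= 6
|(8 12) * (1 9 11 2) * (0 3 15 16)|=4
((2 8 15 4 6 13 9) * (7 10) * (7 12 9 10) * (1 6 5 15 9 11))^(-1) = (1 11 12 10 13 6)(2 9 8)(4 15 5)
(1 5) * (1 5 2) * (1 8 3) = (1 2 8 3) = [0, 2, 8, 1, 4, 5, 6, 7, 3]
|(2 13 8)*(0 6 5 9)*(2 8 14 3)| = 4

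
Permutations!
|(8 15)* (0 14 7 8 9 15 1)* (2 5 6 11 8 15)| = 11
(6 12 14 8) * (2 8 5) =(2 8 6 12 14 5) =[0, 1, 8, 3, 4, 2, 12, 7, 6, 9, 10, 11, 14, 13, 5]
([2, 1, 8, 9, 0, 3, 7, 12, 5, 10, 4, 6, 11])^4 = (12)(0 3)(2 9)(4 5)(8 10)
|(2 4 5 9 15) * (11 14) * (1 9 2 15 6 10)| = |(15)(1 9 6 10)(2 4 5)(11 14)| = 12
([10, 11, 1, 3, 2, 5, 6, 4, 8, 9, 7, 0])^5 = (0 1 4 10 11 2 7)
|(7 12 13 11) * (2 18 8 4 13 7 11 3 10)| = |(2 18 8 4 13 3 10)(7 12)| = 14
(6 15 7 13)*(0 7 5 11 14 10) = [7, 1, 2, 3, 4, 11, 15, 13, 8, 9, 0, 14, 12, 6, 10, 5] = (0 7 13 6 15 5 11 14 10)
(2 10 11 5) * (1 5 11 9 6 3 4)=(11)(1 5 2 10 9 6 3 4)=[0, 5, 10, 4, 1, 2, 3, 7, 8, 6, 9, 11]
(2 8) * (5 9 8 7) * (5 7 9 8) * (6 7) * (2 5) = [0, 1, 9, 3, 4, 8, 7, 6, 5, 2] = (2 9)(5 8)(6 7)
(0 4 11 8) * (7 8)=(0 4 11 7 8)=[4, 1, 2, 3, 11, 5, 6, 8, 0, 9, 10, 7]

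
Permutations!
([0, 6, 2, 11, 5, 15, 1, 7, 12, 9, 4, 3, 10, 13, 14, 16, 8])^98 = [0, 1, 2, 3, 4, 5, 6, 7, 8, 9, 10, 11, 12, 13, 14, 15, 16]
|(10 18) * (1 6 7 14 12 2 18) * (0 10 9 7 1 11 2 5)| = |(0 10 11 2 18 9 7 14 12 5)(1 6)| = 10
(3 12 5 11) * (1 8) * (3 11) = (1 8)(3 12 5) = [0, 8, 2, 12, 4, 3, 6, 7, 1, 9, 10, 11, 5]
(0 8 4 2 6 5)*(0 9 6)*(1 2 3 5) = (0 8 4 3 5 9 6 1 2) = [8, 2, 0, 5, 3, 9, 1, 7, 4, 6]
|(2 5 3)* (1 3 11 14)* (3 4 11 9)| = |(1 4 11 14)(2 5 9 3)| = 4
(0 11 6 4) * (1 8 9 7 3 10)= [11, 8, 2, 10, 0, 5, 4, 3, 9, 7, 1, 6]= (0 11 6 4)(1 8 9 7 3 10)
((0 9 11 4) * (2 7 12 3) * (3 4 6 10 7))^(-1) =(0 4 12 7 10 6 11 9)(2 3)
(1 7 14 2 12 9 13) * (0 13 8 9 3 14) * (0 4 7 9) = (0 13 1 9 8)(2 12 3 14)(4 7) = [13, 9, 12, 14, 7, 5, 6, 4, 0, 8, 10, 11, 3, 1, 2]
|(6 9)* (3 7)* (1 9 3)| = 5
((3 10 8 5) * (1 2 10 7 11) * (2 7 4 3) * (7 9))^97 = ((1 9 7 11)(2 10 8 5)(3 4))^97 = (1 9 7 11)(2 10 8 5)(3 4)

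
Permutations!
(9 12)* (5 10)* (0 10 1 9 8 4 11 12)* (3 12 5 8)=[10, 9, 2, 12, 11, 1, 6, 7, 4, 0, 8, 5, 3]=(0 10 8 4 11 5 1 9)(3 12)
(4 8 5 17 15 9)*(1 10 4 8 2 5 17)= (1 10 4 2 5)(8 17 15 9)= [0, 10, 5, 3, 2, 1, 6, 7, 17, 8, 4, 11, 12, 13, 14, 9, 16, 15]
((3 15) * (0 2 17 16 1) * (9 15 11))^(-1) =((0 2 17 16 1)(3 11 9 15))^(-1) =(0 1 16 17 2)(3 15 9 11)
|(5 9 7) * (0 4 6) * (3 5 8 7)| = |(0 4 6)(3 5 9)(7 8)| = 6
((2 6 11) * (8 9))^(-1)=(2 11 6)(8 9)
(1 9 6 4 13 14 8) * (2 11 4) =[0, 9, 11, 3, 13, 5, 2, 7, 1, 6, 10, 4, 12, 14, 8] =(1 9 6 2 11 4 13 14 8)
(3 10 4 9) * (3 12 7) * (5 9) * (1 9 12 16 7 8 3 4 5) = (1 9 16 7 4)(3 10 5 12 8) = [0, 9, 2, 10, 1, 12, 6, 4, 3, 16, 5, 11, 8, 13, 14, 15, 7]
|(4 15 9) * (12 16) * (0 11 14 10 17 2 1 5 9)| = 22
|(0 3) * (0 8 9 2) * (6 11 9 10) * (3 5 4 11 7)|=30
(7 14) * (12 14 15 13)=(7 15 13 12 14)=[0, 1, 2, 3, 4, 5, 6, 15, 8, 9, 10, 11, 14, 12, 7, 13]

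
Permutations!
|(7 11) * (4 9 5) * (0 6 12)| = |(0 6 12)(4 9 5)(7 11)| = 6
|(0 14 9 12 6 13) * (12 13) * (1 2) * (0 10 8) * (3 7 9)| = 8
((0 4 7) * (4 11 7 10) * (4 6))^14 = ((0 11 7)(4 10 6))^14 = (0 7 11)(4 6 10)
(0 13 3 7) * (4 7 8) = (0 13 3 8 4 7) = [13, 1, 2, 8, 7, 5, 6, 0, 4, 9, 10, 11, 12, 3]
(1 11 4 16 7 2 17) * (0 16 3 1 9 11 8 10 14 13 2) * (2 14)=(0 16 7)(1 8 10 2 17 9 11 4 3)(13 14)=[16, 8, 17, 1, 3, 5, 6, 0, 10, 11, 2, 4, 12, 14, 13, 15, 7, 9]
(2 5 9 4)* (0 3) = (0 3)(2 5 9 4) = [3, 1, 5, 0, 2, 9, 6, 7, 8, 4]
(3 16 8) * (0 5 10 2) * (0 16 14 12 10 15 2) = [5, 1, 16, 14, 4, 15, 6, 7, 3, 9, 0, 11, 10, 13, 12, 2, 8] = (0 5 15 2 16 8 3 14 12 10)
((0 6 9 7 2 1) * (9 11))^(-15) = ((0 6 11 9 7 2 1))^(-15) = (0 1 2 7 9 11 6)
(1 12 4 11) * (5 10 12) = [0, 5, 2, 3, 11, 10, 6, 7, 8, 9, 12, 1, 4] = (1 5 10 12 4 11)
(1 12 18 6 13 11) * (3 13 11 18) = (1 12 3 13 18 6 11) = [0, 12, 2, 13, 4, 5, 11, 7, 8, 9, 10, 1, 3, 18, 14, 15, 16, 17, 6]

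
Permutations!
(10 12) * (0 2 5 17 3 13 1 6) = (0 2 5 17 3 13 1 6)(10 12) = [2, 6, 5, 13, 4, 17, 0, 7, 8, 9, 12, 11, 10, 1, 14, 15, 16, 3]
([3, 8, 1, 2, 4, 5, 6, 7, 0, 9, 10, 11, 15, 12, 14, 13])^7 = (0 2 8 3 1)(12 15 13)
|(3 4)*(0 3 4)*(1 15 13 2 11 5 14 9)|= 8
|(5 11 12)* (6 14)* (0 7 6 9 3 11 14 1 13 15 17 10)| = 24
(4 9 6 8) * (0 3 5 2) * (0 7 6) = [3, 1, 7, 5, 9, 2, 8, 6, 4, 0] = (0 3 5 2 7 6 8 4 9)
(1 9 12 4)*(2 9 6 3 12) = (1 6 3 12 4)(2 9) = [0, 6, 9, 12, 1, 5, 3, 7, 8, 2, 10, 11, 4]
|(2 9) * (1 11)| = 2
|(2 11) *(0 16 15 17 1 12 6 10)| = 8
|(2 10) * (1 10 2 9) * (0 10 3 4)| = 6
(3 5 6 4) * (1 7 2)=(1 7 2)(3 5 6 4)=[0, 7, 1, 5, 3, 6, 4, 2]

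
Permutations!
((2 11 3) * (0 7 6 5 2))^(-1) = (0 3 11 2 5 6 7)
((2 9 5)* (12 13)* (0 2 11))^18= ((0 2 9 5 11)(12 13))^18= (13)(0 5 2 11 9)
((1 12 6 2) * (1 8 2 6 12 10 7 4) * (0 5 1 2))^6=(12)(0 2 7 1)(4 10 5 8)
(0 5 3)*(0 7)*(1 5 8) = [8, 5, 2, 7, 4, 3, 6, 0, 1] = (0 8 1 5 3 7)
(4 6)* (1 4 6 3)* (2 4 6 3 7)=[0, 6, 4, 1, 7, 5, 3, 2]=(1 6 3)(2 4 7)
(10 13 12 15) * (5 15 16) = [0, 1, 2, 3, 4, 15, 6, 7, 8, 9, 13, 11, 16, 12, 14, 10, 5] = (5 15 10 13 12 16)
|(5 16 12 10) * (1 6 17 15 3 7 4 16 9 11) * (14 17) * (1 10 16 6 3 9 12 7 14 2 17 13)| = 12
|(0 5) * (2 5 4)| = 4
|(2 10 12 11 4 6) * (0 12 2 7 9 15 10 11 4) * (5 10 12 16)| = 6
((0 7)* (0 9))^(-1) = (0 9 7)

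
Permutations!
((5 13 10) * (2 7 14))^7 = (2 7 14)(5 13 10)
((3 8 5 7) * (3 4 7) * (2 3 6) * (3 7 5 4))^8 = (2 7 3 8 4 5 6)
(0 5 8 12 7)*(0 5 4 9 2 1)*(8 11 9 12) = (0 4 12 7 5 11 9 2 1) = [4, 0, 1, 3, 12, 11, 6, 5, 8, 2, 10, 9, 7]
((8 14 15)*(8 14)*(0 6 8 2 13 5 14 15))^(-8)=(15)(0 14 5 13 2 8 6)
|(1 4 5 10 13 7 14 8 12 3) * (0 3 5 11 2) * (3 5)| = 13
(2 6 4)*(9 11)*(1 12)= (1 12)(2 6 4)(9 11)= [0, 12, 6, 3, 2, 5, 4, 7, 8, 11, 10, 9, 1]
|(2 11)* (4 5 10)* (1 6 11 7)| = 15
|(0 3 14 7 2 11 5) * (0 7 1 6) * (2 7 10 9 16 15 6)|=|(0 3 14 1 2 11 5 10 9 16 15 6)|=12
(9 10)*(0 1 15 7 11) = (0 1 15 7 11)(9 10) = [1, 15, 2, 3, 4, 5, 6, 11, 8, 10, 9, 0, 12, 13, 14, 7]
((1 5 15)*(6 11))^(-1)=(1 15 5)(6 11)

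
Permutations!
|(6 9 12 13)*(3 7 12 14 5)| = |(3 7 12 13 6 9 14 5)| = 8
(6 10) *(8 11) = (6 10)(8 11) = [0, 1, 2, 3, 4, 5, 10, 7, 11, 9, 6, 8]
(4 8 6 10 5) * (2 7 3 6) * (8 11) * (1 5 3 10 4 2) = [0, 5, 7, 6, 11, 2, 4, 10, 1, 9, 3, 8] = (1 5 2 7 10 3 6 4 11 8)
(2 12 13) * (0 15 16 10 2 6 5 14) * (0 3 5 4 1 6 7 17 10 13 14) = (0 15 16 13 7 17 10 2 12 14 3 5)(1 6 4) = [15, 6, 12, 5, 1, 0, 4, 17, 8, 9, 2, 11, 14, 7, 3, 16, 13, 10]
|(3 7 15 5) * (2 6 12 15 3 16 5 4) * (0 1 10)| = 30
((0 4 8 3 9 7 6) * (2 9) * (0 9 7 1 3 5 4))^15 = (1 7)(2 9)(3 6)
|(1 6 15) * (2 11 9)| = 3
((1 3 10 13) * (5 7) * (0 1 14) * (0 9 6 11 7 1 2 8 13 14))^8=(1 5 7 11 6 9 14 10 3)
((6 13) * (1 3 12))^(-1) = (1 12 3)(6 13)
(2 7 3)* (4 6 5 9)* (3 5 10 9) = [0, 1, 7, 2, 6, 3, 10, 5, 8, 4, 9] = (2 7 5 3)(4 6 10 9)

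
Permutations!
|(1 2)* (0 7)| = 2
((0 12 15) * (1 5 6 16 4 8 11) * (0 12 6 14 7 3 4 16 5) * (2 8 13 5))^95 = (16)(0 1 11 8 2 6)(3 7 14 5 13 4)(12 15)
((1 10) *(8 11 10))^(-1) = ((1 8 11 10))^(-1) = (1 10 11 8)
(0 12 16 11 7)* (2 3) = [12, 1, 3, 2, 4, 5, 6, 0, 8, 9, 10, 7, 16, 13, 14, 15, 11] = (0 12 16 11 7)(2 3)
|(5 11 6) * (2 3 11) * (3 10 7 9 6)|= |(2 10 7 9 6 5)(3 11)|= 6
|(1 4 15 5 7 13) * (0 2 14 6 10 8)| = |(0 2 14 6 10 8)(1 4 15 5 7 13)| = 6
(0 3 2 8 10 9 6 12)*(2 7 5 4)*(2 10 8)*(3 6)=(0 6 12)(3 7 5 4 10 9)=[6, 1, 2, 7, 10, 4, 12, 5, 8, 3, 9, 11, 0]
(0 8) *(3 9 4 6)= (0 8)(3 9 4 6)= [8, 1, 2, 9, 6, 5, 3, 7, 0, 4]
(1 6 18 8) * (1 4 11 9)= (1 6 18 8 4 11 9)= [0, 6, 2, 3, 11, 5, 18, 7, 4, 1, 10, 9, 12, 13, 14, 15, 16, 17, 8]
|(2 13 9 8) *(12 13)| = |(2 12 13 9 8)| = 5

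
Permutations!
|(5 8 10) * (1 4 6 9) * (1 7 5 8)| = |(1 4 6 9 7 5)(8 10)| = 6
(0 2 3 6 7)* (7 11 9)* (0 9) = (0 2 3 6 11)(7 9) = [2, 1, 3, 6, 4, 5, 11, 9, 8, 7, 10, 0]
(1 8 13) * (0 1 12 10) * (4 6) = (0 1 8 13 12 10)(4 6) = [1, 8, 2, 3, 6, 5, 4, 7, 13, 9, 0, 11, 10, 12]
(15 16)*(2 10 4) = [0, 1, 10, 3, 2, 5, 6, 7, 8, 9, 4, 11, 12, 13, 14, 16, 15] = (2 10 4)(15 16)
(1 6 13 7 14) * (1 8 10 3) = (1 6 13 7 14 8 10 3) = [0, 6, 2, 1, 4, 5, 13, 14, 10, 9, 3, 11, 12, 7, 8]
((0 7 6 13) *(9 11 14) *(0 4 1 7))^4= ((1 7 6 13 4)(9 11 14))^4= (1 4 13 6 7)(9 11 14)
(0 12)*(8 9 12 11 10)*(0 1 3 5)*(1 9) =(0 11 10 8 1 3 5)(9 12) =[11, 3, 2, 5, 4, 0, 6, 7, 1, 12, 8, 10, 9]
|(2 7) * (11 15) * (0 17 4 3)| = |(0 17 4 3)(2 7)(11 15)| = 4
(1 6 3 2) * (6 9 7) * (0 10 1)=(0 10 1 9 7 6 3 2)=[10, 9, 0, 2, 4, 5, 3, 6, 8, 7, 1]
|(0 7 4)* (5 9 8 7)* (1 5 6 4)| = 15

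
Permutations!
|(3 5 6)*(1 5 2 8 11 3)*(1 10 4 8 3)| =14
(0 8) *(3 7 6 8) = (0 3 7 6 8) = [3, 1, 2, 7, 4, 5, 8, 6, 0]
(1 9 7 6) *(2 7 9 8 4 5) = [0, 8, 7, 3, 5, 2, 1, 6, 4, 9] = (9)(1 8 4 5 2 7 6)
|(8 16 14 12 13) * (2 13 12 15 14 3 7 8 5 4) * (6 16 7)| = 12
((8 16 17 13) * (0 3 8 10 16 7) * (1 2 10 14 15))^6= (0 8)(1 14 17 10)(2 15 13 16)(3 7)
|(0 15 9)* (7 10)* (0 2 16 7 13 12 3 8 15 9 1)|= 12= |(0 9 2 16 7 10 13 12 3 8 15 1)|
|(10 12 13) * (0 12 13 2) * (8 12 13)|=6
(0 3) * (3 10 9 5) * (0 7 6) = (0 10 9 5 3 7 6) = [10, 1, 2, 7, 4, 3, 0, 6, 8, 5, 9]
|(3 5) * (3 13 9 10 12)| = |(3 5 13 9 10 12)| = 6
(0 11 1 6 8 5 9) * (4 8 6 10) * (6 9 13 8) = (0 11 1 10 4 6 9)(5 13 8) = [11, 10, 2, 3, 6, 13, 9, 7, 5, 0, 4, 1, 12, 8]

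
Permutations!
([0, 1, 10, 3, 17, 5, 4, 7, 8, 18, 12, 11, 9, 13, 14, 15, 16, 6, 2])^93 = (2 9 10 18 12)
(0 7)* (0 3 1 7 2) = [2, 7, 0, 1, 4, 5, 6, 3] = (0 2)(1 7 3)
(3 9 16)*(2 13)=(2 13)(3 9 16)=[0, 1, 13, 9, 4, 5, 6, 7, 8, 16, 10, 11, 12, 2, 14, 15, 3]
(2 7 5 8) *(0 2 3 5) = (0 2 7)(3 5 8) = [2, 1, 7, 5, 4, 8, 6, 0, 3]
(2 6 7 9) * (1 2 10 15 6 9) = (1 2 9 10 15 6 7) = [0, 2, 9, 3, 4, 5, 7, 1, 8, 10, 15, 11, 12, 13, 14, 6]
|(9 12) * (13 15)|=|(9 12)(13 15)|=2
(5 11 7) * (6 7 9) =(5 11 9 6 7) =[0, 1, 2, 3, 4, 11, 7, 5, 8, 6, 10, 9]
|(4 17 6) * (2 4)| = |(2 4 17 6)| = 4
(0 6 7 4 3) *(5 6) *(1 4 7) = [5, 4, 2, 0, 3, 6, 1, 7] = (7)(0 5 6 1 4 3)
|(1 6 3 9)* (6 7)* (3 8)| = 6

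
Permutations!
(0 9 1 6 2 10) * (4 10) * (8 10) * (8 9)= (0 8 10)(1 6 2 4 9)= [8, 6, 4, 3, 9, 5, 2, 7, 10, 1, 0]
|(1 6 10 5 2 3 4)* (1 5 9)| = 4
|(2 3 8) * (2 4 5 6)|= 6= |(2 3 8 4 5 6)|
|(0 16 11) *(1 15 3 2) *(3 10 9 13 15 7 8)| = |(0 16 11)(1 7 8 3 2)(9 13 15 10)| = 60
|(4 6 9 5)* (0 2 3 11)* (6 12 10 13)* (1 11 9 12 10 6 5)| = |(0 2 3 9 1 11)(4 10 13 5)(6 12)| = 12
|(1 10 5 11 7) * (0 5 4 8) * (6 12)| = 8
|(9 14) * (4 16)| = 2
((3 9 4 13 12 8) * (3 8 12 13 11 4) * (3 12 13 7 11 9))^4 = ((4 9 12 13 7 11))^4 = (4 7 12)(9 11 13)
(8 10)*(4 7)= (4 7)(8 10)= [0, 1, 2, 3, 7, 5, 6, 4, 10, 9, 8]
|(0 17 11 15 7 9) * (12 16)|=|(0 17 11 15 7 9)(12 16)|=6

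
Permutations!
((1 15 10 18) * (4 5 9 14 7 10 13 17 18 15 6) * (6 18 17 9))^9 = (1 18)(7 13)(9 10)(14 15)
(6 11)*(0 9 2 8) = (0 9 2 8)(6 11) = [9, 1, 8, 3, 4, 5, 11, 7, 0, 2, 10, 6]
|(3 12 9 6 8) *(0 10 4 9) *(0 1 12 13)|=|(0 10 4 9 6 8 3 13)(1 12)|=8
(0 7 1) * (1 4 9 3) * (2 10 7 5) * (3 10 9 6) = (0 5 2 9 10 7 4 6 3 1) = [5, 0, 9, 1, 6, 2, 3, 4, 8, 10, 7]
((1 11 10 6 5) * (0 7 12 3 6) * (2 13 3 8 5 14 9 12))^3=((0 7 2 13 3 6 14 9 12 8 5 1 11 10))^3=(0 13 14 8 11 7 3 9 5 10 2 6 12 1)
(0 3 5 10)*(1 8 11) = (0 3 5 10)(1 8 11) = [3, 8, 2, 5, 4, 10, 6, 7, 11, 9, 0, 1]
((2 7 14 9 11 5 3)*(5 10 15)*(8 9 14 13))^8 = (2 5 10 9 13)(3 15 11 8 7)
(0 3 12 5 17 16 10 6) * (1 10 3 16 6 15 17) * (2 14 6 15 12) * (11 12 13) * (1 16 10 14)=(0 10 13 11 12 5 16 3 2 1 14 6)(15 17)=[10, 14, 1, 2, 4, 16, 0, 7, 8, 9, 13, 12, 5, 11, 6, 17, 3, 15]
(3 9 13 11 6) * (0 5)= [5, 1, 2, 9, 4, 0, 3, 7, 8, 13, 10, 6, 12, 11]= (0 5)(3 9 13 11 6)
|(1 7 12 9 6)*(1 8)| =|(1 7 12 9 6 8)| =6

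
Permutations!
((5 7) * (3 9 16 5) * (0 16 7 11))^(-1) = (0 11 5 16)(3 7 9)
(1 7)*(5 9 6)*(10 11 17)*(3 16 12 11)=(1 7)(3 16 12 11 17 10)(5 9 6)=[0, 7, 2, 16, 4, 9, 5, 1, 8, 6, 3, 17, 11, 13, 14, 15, 12, 10]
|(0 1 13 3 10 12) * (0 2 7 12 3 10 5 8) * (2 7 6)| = |(0 1 13 10 3 5 8)(2 6)(7 12)| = 14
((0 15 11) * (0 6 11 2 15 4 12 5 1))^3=((0 4 12 5 1)(2 15)(6 11))^3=(0 5 4 1 12)(2 15)(6 11)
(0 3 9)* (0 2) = (0 3 9 2) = [3, 1, 0, 9, 4, 5, 6, 7, 8, 2]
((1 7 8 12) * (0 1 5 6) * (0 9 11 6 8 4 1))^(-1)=((1 7 4)(5 8 12)(6 9 11))^(-1)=(1 4 7)(5 12 8)(6 11 9)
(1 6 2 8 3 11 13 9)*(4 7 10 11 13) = (1 6 2 8 3 13 9)(4 7 10 11) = [0, 6, 8, 13, 7, 5, 2, 10, 3, 1, 11, 4, 12, 9]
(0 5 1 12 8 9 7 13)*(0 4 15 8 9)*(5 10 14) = (0 10 14 5 1 12 9 7 13 4 15 8) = [10, 12, 2, 3, 15, 1, 6, 13, 0, 7, 14, 11, 9, 4, 5, 8]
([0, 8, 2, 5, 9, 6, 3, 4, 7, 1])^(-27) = [0, 4, 2, 3, 8, 5, 6, 1, 9, 7]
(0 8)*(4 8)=(0 4 8)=[4, 1, 2, 3, 8, 5, 6, 7, 0]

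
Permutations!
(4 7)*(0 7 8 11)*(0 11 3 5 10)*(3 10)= (11)(0 7 4 8 10)(3 5)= [7, 1, 2, 5, 8, 3, 6, 4, 10, 9, 0, 11]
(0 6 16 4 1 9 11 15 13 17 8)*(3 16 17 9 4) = [6, 4, 2, 16, 1, 5, 17, 7, 0, 11, 10, 15, 12, 9, 14, 13, 3, 8] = (0 6 17 8)(1 4)(3 16)(9 11 15 13)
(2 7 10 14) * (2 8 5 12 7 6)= (2 6)(5 12 7 10 14 8)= [0, 1, 6, 3, 4, 12, 2, 10, 5, 9, 14, 11, 7, 13, 8]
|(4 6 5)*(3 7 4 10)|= 6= |(3 7 4 6 5 10)|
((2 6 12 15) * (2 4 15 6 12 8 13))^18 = (15)(2 8 12 13 6)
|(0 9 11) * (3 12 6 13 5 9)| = 8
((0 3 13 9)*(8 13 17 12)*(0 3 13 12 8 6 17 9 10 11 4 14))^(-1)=(0 14 4 11 10 13)(3 9)(6 12 8 17)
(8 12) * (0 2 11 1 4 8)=(0 2 11 1 4 8 12)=[2, 4, 11, 3, 8, 5, 6, 7, 12, 9, 10, 1, 0]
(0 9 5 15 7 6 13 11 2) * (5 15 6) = [9, 1, 0, 3, 4, 6, 13, 5, 8, 15, 10, 2, 12, 11, 14, 7] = (0 9 15 7 5 6 13 11 2)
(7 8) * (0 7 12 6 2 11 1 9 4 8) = (0 7)(1 9 4 8 12 6 2 11) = [7, 9, 11, 3, 8, 5, 2, 0, 12, 4, 10, 1, 6]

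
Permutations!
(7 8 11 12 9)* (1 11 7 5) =[0, 11, 2, 3, 4, 1, 6, 8, 7, 5, 10, 12, 9] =(1 11 12 9 5)(7 8)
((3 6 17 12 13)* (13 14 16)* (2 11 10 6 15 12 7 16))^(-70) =((2 11 10 6 17 7 16 13 3 15 12 14))^(-70) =(2 10 17 16 3 12)(6 7 13 15 14 11)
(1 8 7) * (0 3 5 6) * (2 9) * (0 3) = (1 8 7)(2 9)(3 5 6) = [0, 8, 9, 5, 4, 6, 3, 1, 7, 2]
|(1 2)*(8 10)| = 2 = |(1 2)(8 10)|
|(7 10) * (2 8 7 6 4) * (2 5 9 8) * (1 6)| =8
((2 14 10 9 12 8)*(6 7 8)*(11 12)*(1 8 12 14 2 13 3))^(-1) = ((1 8 13 3)(6 7 12)(9 11 14 10))^(-1) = (1 3 13 8)(6 12 7)(9 10 14 11)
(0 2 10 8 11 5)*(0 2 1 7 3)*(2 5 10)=(0 1 7 3)(8 11 10)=[1, 7, 2, 0, 4, 5, 6, 3, 11, 9, 8, 10]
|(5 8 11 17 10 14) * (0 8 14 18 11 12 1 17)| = |(0 8 12 1 17 10 18 11)(5 14)| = 8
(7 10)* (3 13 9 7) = (3 13 9 7 10) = [0, 1, 2, 13, 4, 5, 6, 10, 8, 7, 3, 11, 12, 9]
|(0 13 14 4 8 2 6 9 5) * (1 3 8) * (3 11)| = 12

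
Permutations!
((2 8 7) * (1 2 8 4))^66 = (8)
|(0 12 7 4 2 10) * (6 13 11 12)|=9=|(0 6 13 11 12 7 4 2 10)|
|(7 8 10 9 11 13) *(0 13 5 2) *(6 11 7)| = 12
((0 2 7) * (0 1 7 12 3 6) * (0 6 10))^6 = ((0 2 12 3 10)(1 7))^6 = (0 2 12 3 10)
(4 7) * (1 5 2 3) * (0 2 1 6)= (0 2 3 6)(1 5)(4 7)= [2, 5, 3, 6, 7, 1, 0, 4]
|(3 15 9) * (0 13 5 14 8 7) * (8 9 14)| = |(0 13 5 8 7)(3 15 14 9)| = 20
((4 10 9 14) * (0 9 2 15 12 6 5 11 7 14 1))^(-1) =(0 1 9)(2 10 4 14 7 11 5 6 12 15)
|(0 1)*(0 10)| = 3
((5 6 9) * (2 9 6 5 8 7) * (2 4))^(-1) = (2 4 7 8 9)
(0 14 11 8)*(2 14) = (0 2 14 11 8) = [2, 1, 14, 3, 4, 5, 6, 7, 0, 9, 10, 8, 12, 13, 11]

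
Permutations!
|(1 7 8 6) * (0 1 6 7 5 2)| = |(0 1 5 2)(7 8)| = 4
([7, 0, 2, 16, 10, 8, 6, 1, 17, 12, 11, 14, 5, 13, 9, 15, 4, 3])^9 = [0, 1, 2, 8, 3, 9, 6, 7, 12, 11, 16, 4, 14, 13, 10, 15, 17, 5]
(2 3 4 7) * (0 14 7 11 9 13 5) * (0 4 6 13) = [14, 1, 3, 6, 11, 4, 13, 2, 8, 0, 10, 9, 12, 5, 7] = (0 14 7 2 3 6 13 5 4 11 9)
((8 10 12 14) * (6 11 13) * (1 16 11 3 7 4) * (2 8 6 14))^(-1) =((1 16 11 13 14 6 3 7 4)(2 8 10 12))^(-1) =(1 4 7 3 6 14 13 11 16)(2 12 10 8)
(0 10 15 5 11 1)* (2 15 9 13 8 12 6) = [10, 0, 15, 3, 4, 11, 2, 7, 12, 13, 9, 1, 6, 8, 14, 5] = (0 10 9 13 8 12 6 2 15 5 11 1)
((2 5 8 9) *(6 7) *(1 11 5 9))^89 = ((1 11 5 8)(2 9)(6 7))^89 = (1 11 5 8)(2 9)(6 7)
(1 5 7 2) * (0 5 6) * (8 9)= [5, 6, 1, 3, 4, 7, 0, 2, 9, 8]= (0 5 7 2 1 6)(8 9)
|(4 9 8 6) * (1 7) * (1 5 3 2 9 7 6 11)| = |(1 6 4 7 5 3 2 9 8 11)| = 10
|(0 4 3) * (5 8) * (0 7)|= |(0 4 3 7)(5 8)|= 4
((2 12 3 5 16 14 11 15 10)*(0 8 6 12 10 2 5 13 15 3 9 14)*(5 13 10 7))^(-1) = ((0 8 6 12 9 14 11 3 10 13 15 2 7 5 16))^(-1) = (0 16 5 7 2 15 13 10 3 11 14 9 12 6 8)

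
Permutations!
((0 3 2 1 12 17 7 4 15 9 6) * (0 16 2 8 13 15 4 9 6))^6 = ((0 3 8 13 15 6 16 2 1 12 17 7 9))^6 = (0 16 9 6 7 15 17 13 12 8 1 3 2)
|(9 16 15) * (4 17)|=|(4 17)(9 16 15)|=6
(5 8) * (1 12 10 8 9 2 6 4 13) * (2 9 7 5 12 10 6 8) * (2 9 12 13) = (1 10 9 12 6 4 2 8 13)(5 7) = [0, 10, 8, 3, 2, 7, 4, 5, 13, 12, 9, 11, 6, 1]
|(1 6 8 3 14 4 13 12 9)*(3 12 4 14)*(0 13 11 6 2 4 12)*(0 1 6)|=10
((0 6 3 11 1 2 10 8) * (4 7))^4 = ((0 6 3 11 1 2 10 8)(4 7))^4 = (0 1)(2 6)(3 10)(8 11)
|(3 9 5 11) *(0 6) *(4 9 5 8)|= 6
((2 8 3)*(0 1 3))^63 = ((0 1 3 2 8))^63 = (0 2 1 8 3)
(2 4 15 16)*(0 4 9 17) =(0 4 15 16 2 9 17) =[4, 1, 9, 3, 15, 5, 6, 7, 8, 17, 10, 11, 12, 13, 14, 16, 2, 0]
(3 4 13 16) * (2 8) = [0, 1, 8, 4, 13, 5, 6, 7, 2, 9, 10, 11, 12, 16, 14, 15, 3] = (2 8)(3 4 13 16)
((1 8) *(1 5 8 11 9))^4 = (1 11 9) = ((1 11 9)(5 8))^4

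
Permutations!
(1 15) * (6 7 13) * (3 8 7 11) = [0, 15, 2, 8, 4, 5, 11, 13, 7, 9, 10, 3, 12, 6, 14, 1] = (1 15)(3 8 7 13 6 11)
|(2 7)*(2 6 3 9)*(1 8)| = 10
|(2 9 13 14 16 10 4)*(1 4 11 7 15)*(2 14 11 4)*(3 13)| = |(1 2 9 3 13 11 7 15)(4 14 16 10)| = 8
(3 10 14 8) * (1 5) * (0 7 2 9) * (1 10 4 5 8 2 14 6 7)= [1, 8, 9, 4, 5, 10, 7, 14, 3, 0, 6, 11, 12, 13, 2]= (0 1 8 3 4 5 10 6 7 14 2 9)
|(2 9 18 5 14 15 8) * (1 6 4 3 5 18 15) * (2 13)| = 30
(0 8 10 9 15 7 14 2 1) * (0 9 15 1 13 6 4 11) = (0 8 10 15 7 14 2 13 6 4 11)(1 9) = [8, 9, 13, 3, 11, 5, 4, 14, 10, 1, 15, 0, 12, 6, 2, 7]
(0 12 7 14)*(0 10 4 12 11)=(0 11)(4 12 7 14 10)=[11, 1, 2, 3, 12, 5, 6, 14, 8, 9, 4, 0, 7, 13, 10]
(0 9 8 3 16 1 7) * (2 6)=(0 9 8 3 16 1 7)(2 6)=[9, 7, 6, 16, 4, 5, 2, 0, 3, 8, 10, 11, 12, 13, 14, 15, 1]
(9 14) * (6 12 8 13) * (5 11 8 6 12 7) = (5 11 8 13 12 6 7)(9 14) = [0, 1, 2, 3, 4, 11, 7, 5, 13, 14, 10, 8, 6, 12, 9]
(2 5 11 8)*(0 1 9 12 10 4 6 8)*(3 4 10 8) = [1, 9, 5, 4, 6, 11, 3, 7, 2, 12, 10, 0, 8] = (0 1 9 12 8 2 5 11)(3 4 6)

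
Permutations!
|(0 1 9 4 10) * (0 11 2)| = |(0 1 9 4 10 11 2)| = 7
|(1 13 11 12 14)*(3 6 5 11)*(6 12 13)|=8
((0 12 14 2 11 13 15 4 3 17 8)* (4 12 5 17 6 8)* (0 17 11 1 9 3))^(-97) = ((0 5 11 13 15 12 14 2 1 9 3 6 8 17 4))^(-97) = (0 1 5 9 11 3 13 6 15 8 12 17 14 4 2)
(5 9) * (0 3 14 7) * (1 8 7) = [3, 8, 2, 14, 4, 9, 6, 0, 7, 5, 10, 11, 12, 13, 1] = (0 3 14 1 8 7)(5 9)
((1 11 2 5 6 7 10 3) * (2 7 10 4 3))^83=((1 11 7 4 3)(2 5 6 10))^83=(1 4 11 3 7)(2 10 6 5)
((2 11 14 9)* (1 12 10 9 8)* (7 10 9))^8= (1 12 9 2 11 14 8)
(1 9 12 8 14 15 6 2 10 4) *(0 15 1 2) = [15, 9, 10, 3, 2, 5, 0, 7, 14, 12, 4, 11, 8, 13, 1, 6] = (0 15 6)(1 9 12 8 14)(2 10 4)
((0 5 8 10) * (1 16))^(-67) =((0 5 8 10)(1 16))^(-67) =(0 5 8 10)(1 16)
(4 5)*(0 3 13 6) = (0 3 13 6)(4 5) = [3, 1, 2, 13, 5, 4, 0, 7, 8, 9, 10, 11, 12, 6]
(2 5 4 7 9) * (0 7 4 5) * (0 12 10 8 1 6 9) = (0 7)(1 6 9 2 12 10 8) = [7, 6, 12, 3, 4, 5, 9, 0, 1, 2, 8, 11, 10]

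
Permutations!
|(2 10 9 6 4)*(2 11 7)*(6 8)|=8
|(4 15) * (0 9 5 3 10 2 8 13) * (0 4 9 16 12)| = 9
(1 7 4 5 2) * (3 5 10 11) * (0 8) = (0 8)(1 7 4 10 11 3 5 2) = [8, 7, 1, 5, 10, 2, 6, 4, 0, 9, 11, 3]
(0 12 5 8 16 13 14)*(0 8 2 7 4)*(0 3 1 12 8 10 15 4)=[8, 12, 7, 1, 3, 2, 6, 0, 16, 9, 15, 11, 5, 14, 10, 4, 13]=(0 8 16 13 14 10 15 4 3 1 12 5 2 7)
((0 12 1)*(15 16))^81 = (15 16)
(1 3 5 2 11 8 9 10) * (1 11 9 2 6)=(1 3 5 6)(2 9 10 11 8)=[0, 3, 9, 5, 4, 6, 1, 7, 2, 10, 11, 8]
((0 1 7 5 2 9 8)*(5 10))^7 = (0 8 9 2 5 10 7 1)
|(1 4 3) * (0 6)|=6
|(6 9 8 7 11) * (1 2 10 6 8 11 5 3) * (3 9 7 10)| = 21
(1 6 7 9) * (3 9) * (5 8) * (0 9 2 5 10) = (0 9 1 6 7 3 2 5 8 10) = [9, 6, 5, 2, 4, 8, 7, 3, 10, 1, 0]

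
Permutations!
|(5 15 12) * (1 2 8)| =|(1 2 8)(5 15 12)| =3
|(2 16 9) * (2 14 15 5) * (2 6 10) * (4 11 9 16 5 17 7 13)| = |(2 5 6 10)(4 11 9 14 15 17 7 13)| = 8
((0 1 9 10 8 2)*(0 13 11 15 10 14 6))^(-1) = ((0 1 9 14 6)(2 13 11 15 10 8))^(-1) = (0 6 14 9 1)(2 8 10 15 11 13)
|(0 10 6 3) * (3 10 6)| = 4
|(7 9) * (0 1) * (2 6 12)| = 6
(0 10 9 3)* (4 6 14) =[10, 1, 2, 0, 6, 5, 14, 7, 8, 3, 9, 11, 12, 13, 4] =(0 10 9 3)(4 6 14)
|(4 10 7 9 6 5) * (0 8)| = 6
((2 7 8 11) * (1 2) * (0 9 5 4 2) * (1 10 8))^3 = ((0 9 5 4 2 7 1)(8 11 10))^3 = (11)(0 4 1 5 7 9 2)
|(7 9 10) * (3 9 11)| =|(3 9 10 7 11)| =5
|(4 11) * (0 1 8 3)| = |(0 1 8 3)(4 11)| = 4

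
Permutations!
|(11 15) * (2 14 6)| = |(2 14 6)(11 15)| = 6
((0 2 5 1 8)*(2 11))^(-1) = (0 8 1 5 2 11)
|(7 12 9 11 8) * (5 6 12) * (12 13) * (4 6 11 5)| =9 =|(4 6 13 12 9 5 11 8 7)|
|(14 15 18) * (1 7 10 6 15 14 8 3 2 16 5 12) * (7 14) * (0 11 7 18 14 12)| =|(0 11 7 10 6 15 14 18 8 3 2 16 5)(1 12)| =26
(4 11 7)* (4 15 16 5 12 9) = (4 11 7 15 16 5 12 9) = [0, 1, 2, 3, 11, 12, 6, 15, 8, 4, 10, 7, 9, 13, 14, 16, 5]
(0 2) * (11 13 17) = (0 2)(11 13 17) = [2, 1, 0, 3, 4, 5, 6, 7, 8, 9, 10, 13, 12, 17, 14, 15, 16, 11]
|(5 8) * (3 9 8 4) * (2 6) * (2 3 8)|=|(2 6 3 9)(4 8 5)|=12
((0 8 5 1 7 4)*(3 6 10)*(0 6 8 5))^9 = ((0 5 1 7 4 6 10 3 8))^9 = (10)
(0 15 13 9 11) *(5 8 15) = (0 5 8 15 13 9 11) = [5, 1, 2, 3, 4, 8, 6, 7, 15, 11, 10, 0, 12, 9, 14, 13]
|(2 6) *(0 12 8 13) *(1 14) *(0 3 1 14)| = 6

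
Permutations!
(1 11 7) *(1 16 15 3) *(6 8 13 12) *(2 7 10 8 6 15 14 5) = (1 11 10 8 13 12 15 3)(2 7 16 14 5) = [0, 11, 7, 1, 4, 2, 6, 16, 13, 9, 8, 10, 15, 12, 5, 3, 14]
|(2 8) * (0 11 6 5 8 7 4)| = |(0 11 6 5 8 2 7 4)| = 8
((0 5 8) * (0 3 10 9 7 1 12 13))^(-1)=((0 5 8 3 10 9 7 1 12 13))^(-1)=(0 13 12 1 7 9 10 3 8 5)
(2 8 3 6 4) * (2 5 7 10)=(2 8 3 6 4 5 7 10)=[0, 1, 8, 6, 5, 7, 4, 10, 3, 9, 2]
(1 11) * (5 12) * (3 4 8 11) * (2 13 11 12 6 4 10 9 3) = [0, 2, 13, 10, 8, 6, 4, 7, 12, 3, 9, 1, 5, 11] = (1 2 13 11)(3 10 9)(4 8 12 5 6)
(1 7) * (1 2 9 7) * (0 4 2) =(0 4 2 9 7) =[4, 1, 9, 3, 2, 5, 6, 0, 8, 7]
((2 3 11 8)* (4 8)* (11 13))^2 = ((2 3 13 11 4 8))^2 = (2 13 4)(3 11 8)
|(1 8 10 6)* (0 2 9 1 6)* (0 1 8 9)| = 4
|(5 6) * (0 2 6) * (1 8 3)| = 12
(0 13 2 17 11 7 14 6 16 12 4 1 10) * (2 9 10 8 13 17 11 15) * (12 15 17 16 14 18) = (0 16 15 2 11 7 18 12 4 1 8 13 9 10)(6 14) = [16, 8, 11, 3, 1, 5, 14, 18, 13, 10, 0, 7, 4, 9, 6, 2, 15, 17, 12]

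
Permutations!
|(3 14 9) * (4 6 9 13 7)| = 7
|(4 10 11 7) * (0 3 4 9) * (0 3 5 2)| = 6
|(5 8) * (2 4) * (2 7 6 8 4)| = |(4 7 6 8 5)| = 5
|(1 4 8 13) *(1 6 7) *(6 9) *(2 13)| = |(1 4 8 2 13 9 6 7)| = 8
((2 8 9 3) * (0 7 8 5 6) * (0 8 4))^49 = (0 7 4)(2 5 6 8 9 3)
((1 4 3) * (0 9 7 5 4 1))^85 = (0 9 7 5 4 3)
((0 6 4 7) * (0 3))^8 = ((0 6 4 7 3))^8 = (0 7 6 3 4)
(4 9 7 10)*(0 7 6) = (0 7 10 4 9 6) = [7, 1, 2, 3, 9, 5, 0, 10, 8, 6, 4]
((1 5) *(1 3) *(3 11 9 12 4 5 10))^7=((1 10 3)(4 5 11 9 12))^7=(1 10 3)(4 11 12 5 9)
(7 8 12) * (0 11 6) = (0 11 6)(7 8 12) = [11, 1, 2, 3, 4, 5, 0, 8, 12, 9, 10, 6, 7]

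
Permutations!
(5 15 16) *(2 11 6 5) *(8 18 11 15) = (2 15 16)(5 8 18 11 6) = [0, 1, 15, 3, 4, 8, 5, 7, 18, 9, 10, 6, 12, 13, 14, 16, 2, 17, 11]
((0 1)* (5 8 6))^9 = (8)(0 1)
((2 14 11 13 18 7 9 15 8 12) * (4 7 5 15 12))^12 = ((2 14 11 13 18 5 15 8 4 7 9 12))^12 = (18)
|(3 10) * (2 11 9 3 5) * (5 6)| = 7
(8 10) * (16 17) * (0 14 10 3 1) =[14, 0, 2, 1, 4, 5, 6, 7, 3, 9, 8, 11, 12, 13, 10, 15, 17, 16] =(0 14 10 8 3 1)(16 17)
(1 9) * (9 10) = (1 10 9) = [0, 10, 2, 3, 4, 5, 6, 7, 8, 1, 9]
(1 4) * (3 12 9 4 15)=[0, 15, 2, 12, 1, 5, 6, 7, 8, 4, 10, 11, 9, 13, 14, 3]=(1 15 3 12 9 4)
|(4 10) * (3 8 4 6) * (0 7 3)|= |(0 7 3 8 4 10 6)|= 7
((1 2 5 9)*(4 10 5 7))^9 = ((1 2 7 4 10 5 9))^9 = (1 7 10 9 2 4 5)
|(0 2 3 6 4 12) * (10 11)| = 6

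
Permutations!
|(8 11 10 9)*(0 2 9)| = 6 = |(0 2 9 8 11 10)|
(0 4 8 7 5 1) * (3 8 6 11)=[4, 0, 2, 8, 6, 1, 11, 5, 7, 9, 10, 3]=(0 4 6 11 3 8 7 5 1)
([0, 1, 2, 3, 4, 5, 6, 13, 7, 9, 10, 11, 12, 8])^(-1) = (7 8 13)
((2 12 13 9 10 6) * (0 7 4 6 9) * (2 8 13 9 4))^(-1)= ((0 7 2 12 9 10 4 6 8 13))^(-1)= (0 13 8 6 4 10 9 12 2 7)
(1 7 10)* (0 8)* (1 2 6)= (0 8)(1 7 10 2 6)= [8, 7, 6, 3, 4, 5, 1, 10, 0, 9, 2]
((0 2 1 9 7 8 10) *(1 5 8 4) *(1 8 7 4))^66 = ((0 2 5 7 1 9 4 8 10))^66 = (0 7 4)(1 8 2)(5 9 10)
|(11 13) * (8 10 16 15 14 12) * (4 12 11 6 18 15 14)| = |(4 12 8 10 16 14 11 13 6 18 15)| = 11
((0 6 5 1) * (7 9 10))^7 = ((0 6 5 1)(7 9 10))^7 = (0 1 5 6)(7 9 10)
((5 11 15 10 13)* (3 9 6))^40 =((3 9 6)(5 11 15 10 13))^40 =(15)(3 9 6)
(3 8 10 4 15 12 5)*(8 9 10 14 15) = [0, 1, 2, 9, 8, 3, 6, 7, 14, 10, 4, 11, 5, 13, 15, 12] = (3 9 10 4 8 14 15 12 5)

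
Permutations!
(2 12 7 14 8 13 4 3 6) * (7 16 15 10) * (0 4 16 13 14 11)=(0 4 3 6 2 12 13 16 15 10 7 11)(8 14)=[4, 1, 12, 6, 3, 5, 2, 11, 14, 9, 7, 0, 13, 16, 8, 10, 15]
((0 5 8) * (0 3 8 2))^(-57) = (3 8)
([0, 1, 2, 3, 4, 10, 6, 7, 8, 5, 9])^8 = (5 9 10)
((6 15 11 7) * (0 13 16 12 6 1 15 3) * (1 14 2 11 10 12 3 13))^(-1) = ((0 1 15 10 12 6 13 16 3)(2 11 7 14))^(-1) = (0 3 16 13 6 12 10 15 1)(2 14 7 11)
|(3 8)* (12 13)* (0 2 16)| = 6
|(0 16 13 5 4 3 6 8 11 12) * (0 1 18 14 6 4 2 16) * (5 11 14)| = |(1 18 5 2 16 13 11 12)(3 4)(6 8 14)| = 24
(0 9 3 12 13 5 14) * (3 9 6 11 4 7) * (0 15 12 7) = (0 6 11 4)(3 7)(5 14 15 12 13) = [6, 1, 2, 7, 0, 14, 11, 3, 8, 9, 10, 4, 13, 5, 15, 12]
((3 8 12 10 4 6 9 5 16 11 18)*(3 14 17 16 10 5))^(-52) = (3 10)(4 8)(5 9)(6 12)(11 17 18 16 14)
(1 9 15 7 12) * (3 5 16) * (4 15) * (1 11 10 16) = (1 9 4 15 7 12 11 10 16 3 5) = [0, 9, 2, 5, 15, 1, 6, 12, 8, 4, 16, 10, 11, 13, 14, 7, 3]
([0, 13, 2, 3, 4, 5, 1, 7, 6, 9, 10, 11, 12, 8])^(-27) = [0, 13, 2, 3, 4, 5, 1, 7, 6, 9, 10, 11, 12, 8]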